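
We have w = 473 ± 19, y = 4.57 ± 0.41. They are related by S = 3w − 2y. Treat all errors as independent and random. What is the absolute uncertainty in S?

Absolute uncertainties add in quadrature for a linear combination:
  (3·δw)² = 3250;  (2·δy)² = 0.672
δS = √(3250) = 57.0

57.0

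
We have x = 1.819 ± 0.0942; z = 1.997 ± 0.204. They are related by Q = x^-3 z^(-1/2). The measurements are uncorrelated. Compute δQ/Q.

0.164

Products/powers → add relative errors in quadrature, weighted by exponent:
  (-3·δx/x)² = (-3×0.0518)² = 0.0241;  (−½·δz/z)² = (-0.5×0.102)² = 0.00261
δQ/Q = √(0.0267) = 0.164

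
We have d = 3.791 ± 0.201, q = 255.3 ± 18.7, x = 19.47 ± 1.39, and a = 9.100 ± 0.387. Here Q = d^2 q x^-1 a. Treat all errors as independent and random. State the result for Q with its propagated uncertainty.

Each factor contributes (exponent × relative error)² to (δQ/Q)²:
  (2·δd/d)² = (2×0.0530)² = 0.0112;  (1·δq/q)² = (1×0.0732)² = 0.00537;  (-1·δx/x)² = (-1×0.0714)² = 0.00510;  (1·δa/a)² = (1×0.0425)² = 0.00181
δQ/Q = √(0.0235) = 0.153
Q = 1715, so δQ = 0.153 × 1715 = 263.

1715 ± 263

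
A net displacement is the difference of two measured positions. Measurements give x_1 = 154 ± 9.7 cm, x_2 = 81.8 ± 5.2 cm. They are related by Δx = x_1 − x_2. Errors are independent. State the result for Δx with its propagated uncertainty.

72.2 ± 11.0 cm

Each term contributes (cᵢ δxᵢ)² to (δΔx)²:
  (δx_1)² = 94.1;  (δx_2)² = 27.0
δΔx = √(121) = 11.0 cm
Δx = 72.2 cm.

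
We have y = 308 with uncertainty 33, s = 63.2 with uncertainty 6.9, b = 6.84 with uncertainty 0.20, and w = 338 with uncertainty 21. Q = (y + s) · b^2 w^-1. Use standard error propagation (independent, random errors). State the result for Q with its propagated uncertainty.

Let u = y + s = 371. δu = √(δy² + δs²) = √(1090 + 47.6) = 33.7, so δu/u = 0.0908.
Q is then a monomial in u, b, w:
δQ/Q = √((δu/u)² + (2·δb/b)² + (-1·δw/w)²) = √(0.00825 + 0.00342 + 0.00386) = 0.125
Q = 51.4, so δQ = 0.125 × 51.4 = 6.40.

51.4 ± 6.40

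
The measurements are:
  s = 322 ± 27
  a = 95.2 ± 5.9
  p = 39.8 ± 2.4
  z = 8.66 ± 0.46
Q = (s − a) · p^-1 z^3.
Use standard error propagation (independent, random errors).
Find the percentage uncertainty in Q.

Let u = s − a = 227. δu = √(δs² + δa²) = √(729 + 34.8) = 27.6, so δu/u = 0.122.
Q is then a monomial in u, p, z:
δQ/Q = √((δu/u)² + (-1·δp/p)² + (3·δz/z)²) = √(0.0148 + 0.00364 + 0.0254) = 0.209

20.9%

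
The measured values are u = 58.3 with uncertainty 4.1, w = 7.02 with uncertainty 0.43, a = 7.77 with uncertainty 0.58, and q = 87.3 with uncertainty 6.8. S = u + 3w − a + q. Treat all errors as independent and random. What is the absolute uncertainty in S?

8.07

Absolute uncertainties add in quadrature for a linear combination:
  (δu)² = 16.8;  (3·δw)² = 1.66;  (δa)² = 0.336;  (δq)² = 46.2
δS = √(65.1) = 8.07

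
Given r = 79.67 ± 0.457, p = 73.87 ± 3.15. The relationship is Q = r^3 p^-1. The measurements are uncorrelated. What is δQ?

Q is a product of powers, so relative uncertainties combine in quadrature:
  (3·δr/r)² = (3×0.00574)² = 0.000296;  (-1·δp/p)² = (-1×0.0426)² = 0.00182
δQ/Q = √(0.00211) = 0.0460
Q = 6846, so δQ = 0.0460 × 6846 = 315.

315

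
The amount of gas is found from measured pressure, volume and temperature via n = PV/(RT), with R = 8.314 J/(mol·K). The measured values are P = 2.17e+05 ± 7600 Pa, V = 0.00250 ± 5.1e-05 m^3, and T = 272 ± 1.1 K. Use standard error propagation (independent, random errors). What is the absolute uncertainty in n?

0.00977 mol

Products/powers → add relative errors in quadrature, weighted by exponent:
  (1·δP/P)² = (1×0.0350)² = 0.00123;  (1·δV/V)² = (1×0.0204)² = 0.000416;  (-1·δT/T)² = (-1×0.00404)² = 1.64e-05
δn/n = √(0.00166) = 0.0407
n = 0.240 mol, so δn = 0.0407 × 0.240 = 0.00977 mol.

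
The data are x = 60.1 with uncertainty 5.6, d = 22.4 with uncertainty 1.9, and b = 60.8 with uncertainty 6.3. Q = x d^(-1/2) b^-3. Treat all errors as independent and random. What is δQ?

1.85e-05

Q is a product of powers, so relative uncertainties combine in quadrature:
  (1·δx/x)² = (1×0.0932)² = 0.00868;  (−½·δd/d)² = (-0.5×0.0848)² = 0.00180;  (-3·δb/b)² = (-3×0.104)² = 0.0966
δQ/Q = √(0.107) = 0.327
Q = 5.65e-05, so δQ = 0.327 × 5.65e-05 = 1.85e-05.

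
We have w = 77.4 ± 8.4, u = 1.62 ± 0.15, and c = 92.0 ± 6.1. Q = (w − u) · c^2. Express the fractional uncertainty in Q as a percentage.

Let h = w − u = 75.8. δh = √(δw² + δu²) = √(70.6 + 0.0225) = 8.40, so δh/h = 0.111.
Q is then a monomial in h, c:
δQ/Q = √((δh/h)² + (2·δc/c)²) = √(0.0123 + 0.0176) = 0.173

17.3%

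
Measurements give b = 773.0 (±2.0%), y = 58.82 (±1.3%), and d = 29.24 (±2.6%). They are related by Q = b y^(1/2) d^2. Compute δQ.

Since Q is a product/quotient, work with relative uncertainties:
  (1·δb/b)² = (1×0.0200)² = 0.000400;  (½·δy/y)² = (0.5×0.0130)² = 4.23e-05;  (2·δd/d)² = (2×0.0260)² = 0.00270
δQ/Q = √(0.00315) = 0.0561
Q = 5.069e+06, so δQ = 0.0561 × 5.069e+06 = 2.84e+05.

2.84e+05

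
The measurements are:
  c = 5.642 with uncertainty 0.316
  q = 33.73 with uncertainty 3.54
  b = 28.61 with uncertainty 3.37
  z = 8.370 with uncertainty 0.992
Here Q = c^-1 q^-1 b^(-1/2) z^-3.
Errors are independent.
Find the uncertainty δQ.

6.36e-07

Products/powers → add relative errors in quadrature, weighted by exponent:
  (-1·δc/c)² = (-1×0.0560)² = 0.00314;  (-1·δq/q)² = (-1×0.105)² = 0.0110;  (−½·δb/b)² = (-0.5×0.118)² = 0.00347;  (-3·δz/z)² = (-3×0.119)² = 0.126
δQ/Q = √(0.144) = 0.380
Q = 1.675e-06, so δQ = 0.380 × 1.675e-06 = 6.36e-07.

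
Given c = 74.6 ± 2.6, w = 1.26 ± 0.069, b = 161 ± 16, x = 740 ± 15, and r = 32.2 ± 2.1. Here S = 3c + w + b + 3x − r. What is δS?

48.4

Each term contributes (cᵢ δxᵢ)² to (δS)²:
  (3·δc)² = 60.8;  (δw)² = 0.00476;  (δb)² = 256;  (3·δx)² = 2020;  (δr)² = 4.41
δS = √(2350) = 48.4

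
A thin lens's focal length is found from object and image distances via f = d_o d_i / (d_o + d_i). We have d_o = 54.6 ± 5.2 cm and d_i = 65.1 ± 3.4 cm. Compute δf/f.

0.0570

∂f/∂d_o = (d_i/(d_o+d_i))² = 0.296;  ∂f/∂d_i = (d_o/(d_o+d_i))² = 0.208
δf = √((∂f/∂d_o · δd_o)² + (∂f/∂d_i · δd_i)²) = √(2.37 + 0.500) = 1.69 cm
f = 29.7 cm, so δf/f = 1.69/29.7 = 0.0570.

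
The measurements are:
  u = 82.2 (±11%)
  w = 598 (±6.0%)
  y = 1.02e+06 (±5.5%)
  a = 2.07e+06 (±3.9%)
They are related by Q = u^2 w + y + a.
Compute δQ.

9.27e+05

Let p = u^2·w = 4.04e+06. δp/p = √((2·δu/u)² + (1·δw/w)²) = √(0.0484 + 0.00360) = 0.228, so δp = 9.21e+05.
Q = p + y + a: δQ = √(δp² + δy² + δa²) = √(8.49e+11 + 3.15e+09 + 6.52e+09) = 9.27e+05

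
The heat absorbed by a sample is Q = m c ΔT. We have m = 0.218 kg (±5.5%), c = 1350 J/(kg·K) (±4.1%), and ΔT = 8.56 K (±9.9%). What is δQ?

303 J

Products/powers → add relative errors in quadrature, weighted by exponent:
  (1·δm/m)² = (1×0.0550)² = 0.00302;  (1·δc/c)² = (1×0.0410)² = 0.00168;  (1·δΔT/ΔT)² = (1×0.0990)² = 0.00980
δQ/Q = √(0.0145) = 0.120
Q = 2520 J, so δQ = 0.120 × 2520 = 303 J.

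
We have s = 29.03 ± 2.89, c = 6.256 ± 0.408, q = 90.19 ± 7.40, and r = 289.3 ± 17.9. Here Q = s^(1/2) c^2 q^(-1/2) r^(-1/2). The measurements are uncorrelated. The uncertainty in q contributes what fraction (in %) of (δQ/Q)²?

(δQ/Q)² = (½·δs/s)² + (2·δc/c)² + (−½·δq/q)² + (−½·δr/r)²
  s term: (0.5×0.0996)² = 0.00248
  c term: (2×0.0652)² = 0.0170
  q term: (-0.5×0.0820)² = 0.00168
  r term: (-0.5×0.0619)² = 0.000957
Total = 0.0221. Share from q = 0.00168/0.0221 = 0.0760.

7.60%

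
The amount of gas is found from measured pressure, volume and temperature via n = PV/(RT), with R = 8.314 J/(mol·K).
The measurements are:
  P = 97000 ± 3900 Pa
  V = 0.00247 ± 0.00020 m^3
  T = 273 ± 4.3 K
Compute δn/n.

Products/powers → add relative errors in quadrature, weighted by exponent:
  (1·δP/P)² = (1×0.0402)² = 0.00162;  (1·δV/V)² = (1×0.0810)² = 0.00656;  (-1·δT/T)² = (-1×0.0158)² = 0.000248
δn/n = √(0.00842) = 0.0918

0.0918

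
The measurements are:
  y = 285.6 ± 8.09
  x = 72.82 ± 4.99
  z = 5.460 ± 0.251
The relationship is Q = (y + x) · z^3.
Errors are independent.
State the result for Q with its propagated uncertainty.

58340 ± 8190

Let u = y + x = 358.4. δu = √(δy² + δx²) = √(65.4 + 24.9) = 9.51, so δu/u = 0.0265.
Q is then a monomial in u, z:
δQ/Q = √((δu/u)² + (3·δz/z)²) = √(0.000703 + 0.0190) = 0.140
Q = 58340, so δQ = 0.140 × 58340 = 8190.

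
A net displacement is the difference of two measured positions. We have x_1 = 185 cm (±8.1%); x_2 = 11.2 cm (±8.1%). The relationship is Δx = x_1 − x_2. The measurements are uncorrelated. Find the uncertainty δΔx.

For a sum/difference, combine absolute errors in quadrature:
  (δx_1)² = 225;  (δx_2)² = 0.823
δΔx = √(225) = 15.0 cm

15.0 cm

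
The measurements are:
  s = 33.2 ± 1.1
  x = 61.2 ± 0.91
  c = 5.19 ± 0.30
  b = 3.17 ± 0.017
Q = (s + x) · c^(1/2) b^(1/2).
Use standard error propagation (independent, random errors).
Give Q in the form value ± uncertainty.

Let u = s + x = 94.4. δu = √(δs² + δx²) = √(1.21 + 0.828) = 1.43, so δu/u = 0.0151.
Q is then a monomial in u, c, b:
δQ/Q = √((δu/u)² + (½·δc/c)² + (½·δb/b)²) = √(0.000229 + 0.000835 + 7.19e-06) = 0.0327
Q = 383, so δQ = 0.0327 × 383 = 12.5.

383 ± 12.5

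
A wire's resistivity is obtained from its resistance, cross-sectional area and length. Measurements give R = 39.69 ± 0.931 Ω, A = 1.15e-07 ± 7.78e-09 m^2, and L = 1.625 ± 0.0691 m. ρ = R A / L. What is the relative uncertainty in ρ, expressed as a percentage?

8.33%

Products/powers → add relative errors in quadrature, weighted by exponent:
  (1·δR/R)² = (1×0.0235)² = 0.000550;  (1·δA/A)² = (1×0.0677)² = 0.00458;  (-1·δL/L)² = (-1×0.0425)² = 0.00181
δρ/ρ = √(0.00694) = 0.0833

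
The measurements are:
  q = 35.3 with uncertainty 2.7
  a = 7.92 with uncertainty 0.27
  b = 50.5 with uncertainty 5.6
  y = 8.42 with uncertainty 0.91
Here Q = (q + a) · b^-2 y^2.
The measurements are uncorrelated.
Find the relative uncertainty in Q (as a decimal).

Let u = q + a = 43.2. δu = √(δq² + δa²) = √(7.29 + 0.0729) = 2.71, so δu/u = 0.0628.
Q is then a monomial in u, b, y:
δQ/Q = √((δu/u)² + (-2·δb/b)² + (2·δy/y)²) = √(0.00394 + 0.0492 + 0.0467) = 0.316

0.316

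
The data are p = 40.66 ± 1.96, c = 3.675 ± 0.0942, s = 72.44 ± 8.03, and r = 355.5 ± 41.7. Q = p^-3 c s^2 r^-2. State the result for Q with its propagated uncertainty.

(2.270 ± 0.805) × 10^-6

Products/powers → add relative errors in quadrature, weighted by exponent:
  (-3·δp/p)² = (-3×0.0482)² = 0.0209;  (1·δc/c)² = (1×0.0256)² = 0.000657;  (2·δs/s)² = (2×0.111)² = 0.0492;  (-2·δr/r)² = (-2×0.117)² = 0.0550
δQ/Q = √(0.126) = 0.355
Q = 2.27e-06, so δQ = 0.355 × 2.27e-06 = 8.05e-07.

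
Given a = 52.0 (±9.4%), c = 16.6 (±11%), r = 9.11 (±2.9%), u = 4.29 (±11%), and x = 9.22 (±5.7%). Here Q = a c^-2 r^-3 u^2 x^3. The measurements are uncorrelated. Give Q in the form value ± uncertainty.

3.60 ± 1.36

Products/powers → add relative errors in quadrature, weighted by exponent:
  (1·δa/a)² = (1×0.0940)² = 0.00884;  (-2·δc/c)² = (-2×0.110)² = 0.0484;  (-3·δr/r)² = (-3×0.0290)² = 0.00757;  (2·δu/u)² = (2×0.110)² = 0.0484;  (3·δx/x)² = (3×0.0570)² = 0.0292
δQ/Q = √(0.142) = 0.377
Q = 3.60, so δQ = 0.377 × 3.60 = 1.36.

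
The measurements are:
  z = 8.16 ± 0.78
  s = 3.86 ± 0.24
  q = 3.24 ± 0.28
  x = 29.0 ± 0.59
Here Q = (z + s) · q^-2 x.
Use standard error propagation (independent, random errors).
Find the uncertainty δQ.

Let u = z + s = 12.0. δu = √(δz² + δs²) = √(0.608 + 0.0576) = 0.816, so δu/u = 0.0679.
Q is then a monomial in u, q, x:
δQ/Q = √((δu/u)² + (-2·δq/q)² + (1·δx/x)²) = √(0.00461 + 0.0299 + 0.000414) = 0.187
Q = 33.2, so δQ = 0.187 × 33.2 = 6.20.

6.20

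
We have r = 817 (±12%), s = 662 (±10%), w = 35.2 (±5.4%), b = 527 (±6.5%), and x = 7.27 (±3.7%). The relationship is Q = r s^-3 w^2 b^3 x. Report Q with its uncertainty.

For a monomial Q ∝ r, s^-3, w^2, b^3, x, fractional errors add in quadrature:
  (1·δr/r)² = (1×0.120)² = 0.0144;  (-3·δs/s)² = (-3×0.100)² = 0.0900;  (2·δw/w)² = (2×0.0540)² = 0.0117;  (3·δb/b)² = (3×0.0650)² = 0.0380;  (1·δx/x)² = (1×0.0370)² = 0.00137
δQ/Q = √(0.155) = 0.394
Q = 3.71e+06, so δQ = 0.394 × 3.71e+06 = 1.46e+06.

(3.71 ± 1.46) × 10^6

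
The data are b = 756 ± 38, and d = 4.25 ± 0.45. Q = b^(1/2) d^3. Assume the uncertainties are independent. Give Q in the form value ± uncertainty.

2110 ± 673

Each factor contributes (exponent × relative error)² to (δQ/Q)²:
  (½·δb/b)² = (0.5×0.0503)² = 0.000632;  (3·δd/d)² = (3×0.106)² = 0.101
δQ/Q = √(0.102) = 0.319
Q = 2110, so δQ = 0.319 × 2110 = 673.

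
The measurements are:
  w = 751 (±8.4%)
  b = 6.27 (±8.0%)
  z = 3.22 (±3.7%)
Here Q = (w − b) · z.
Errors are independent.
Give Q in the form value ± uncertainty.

2400 ± 222

Let u = w − b = 745. δu = √(δw² + δb²) = √(3980 + 0.252) = 63.1, so δu/u = 0.0847.
Q is then a monomial in u, z:
δQ/Q = √((δu/u)² + (1·δz/z)²) = √(0.00718 + 0.00137) = 0.0924
Q = 2400, so δQ = 0.0924 × 2400 = 222.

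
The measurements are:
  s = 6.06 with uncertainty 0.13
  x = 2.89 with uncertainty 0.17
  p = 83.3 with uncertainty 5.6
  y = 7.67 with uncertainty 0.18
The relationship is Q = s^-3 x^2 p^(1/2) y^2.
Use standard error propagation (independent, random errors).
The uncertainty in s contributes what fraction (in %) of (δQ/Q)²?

(δQ/Q)² = (-3·δs/s)² + (2·δx/x)² + (½·δp/p)² + (2·δy/y)²
  s term: (-3×0.0215)² = 0.00414
  x term: (2×0.0588)² = 0.0138
  p term: (0.5×0.0672)² = 0.00113
  y term: (2×0.0235)² = 0.00220
Total = 0.0213. Share from s = 0.00414/0.0213 = 0.194.

19.4%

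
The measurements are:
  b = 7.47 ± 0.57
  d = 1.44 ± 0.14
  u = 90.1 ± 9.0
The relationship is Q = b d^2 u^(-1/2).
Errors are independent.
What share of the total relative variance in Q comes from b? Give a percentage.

(δQ/Q)² = (1·δb/b)² + (2·δd/d)² + (−½·δu/u)²
  b term: (1×0.0763)² = 0.00582
  d term: (2×0.0972)² = 0.0378
  u term: (-0.5×0.0999)² = 0.00249
Total = 0.0461. Share from b = 0.00582/0.0461 = 0.126.

12.6%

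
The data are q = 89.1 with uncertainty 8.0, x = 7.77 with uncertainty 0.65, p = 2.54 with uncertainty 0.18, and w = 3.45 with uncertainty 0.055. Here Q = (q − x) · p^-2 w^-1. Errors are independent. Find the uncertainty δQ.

Let u = q − x = 81.3. δu = √(δq² + δx²) = √(64.0 + 0.423) = 8.03, so δu/u = 0.0987.
Q is then a monomial in u, p, w:
δQ/Q = √((δu/u)² + (-2·δp/p)² + (-1·δw/w)²) = √(0.00974 + 0.0201 + 0.000254) = 0.173
Q = 3.65, so δQ = 0.173 × 3.65 = 0.634.

0.634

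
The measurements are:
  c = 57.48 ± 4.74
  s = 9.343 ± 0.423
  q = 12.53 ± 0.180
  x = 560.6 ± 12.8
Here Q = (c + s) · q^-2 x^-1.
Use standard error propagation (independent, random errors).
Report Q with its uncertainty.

Let u = c + s = 66.82. δu = √(δc² + δs²) = √(22.5 + 0.179) = 4.76, so δu/u = 0.0712.
Q is then a monomial in u, q, x:
δQ/Q = √((δu/u)² + (-2·δq/q)² + (-1·δx/x)²) = √(0.00507 + 0.000825 + 0.000521) = 0.0801
Q = 0.0007592, so δQ = 0.0801 × 0.0007592 = 6.08e-05.

(7.592 ± 0.608) × 10^-4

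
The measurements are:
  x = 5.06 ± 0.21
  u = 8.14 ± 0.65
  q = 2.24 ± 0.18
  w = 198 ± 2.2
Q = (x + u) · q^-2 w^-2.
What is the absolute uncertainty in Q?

Let h = x + u = 13.2. δh = √(δx² + δu²) = √(0.0441 + 0.423) = 0.683, so δh/h = 0.0517.
Q is then a monomial in h, q, w:
δQ/Q = √((δh/h)² + (-2·δq/q)² + (-2·δw/w)²) = √(0.00268 + 0.0258 + 0.000494) = 0.170
Q = 6.71e-05, so δQ = 0.170 × 6.71e-05 = 1.14e-05.

1.14e-05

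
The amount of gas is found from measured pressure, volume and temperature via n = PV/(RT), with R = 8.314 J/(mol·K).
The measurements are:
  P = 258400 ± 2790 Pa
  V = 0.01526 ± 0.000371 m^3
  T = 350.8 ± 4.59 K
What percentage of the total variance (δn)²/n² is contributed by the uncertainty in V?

(δn/n)² = (1·δP/P)² + (1·δV/V)² + (-1·δT/T)²
  P term: (1×0.0108)² = 0.000117
  V term: (1×0.0243)² = 0.000591
  T term: (-1×0.0131)² = 0.000171
Total = 0.000879. Share from V = 0.000591/0.000879 = 0.673.

67.3%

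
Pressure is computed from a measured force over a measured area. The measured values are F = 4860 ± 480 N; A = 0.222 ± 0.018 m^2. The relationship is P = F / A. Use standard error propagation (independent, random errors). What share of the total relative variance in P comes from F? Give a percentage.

59.7%

(δP/P)² = (1·δF/F)² + (-1·δA/A)²
  F term: (1×0.0988)² = 0.00975
  A term: (-1×0.0811)² = 0.00657
Total = 0.0163. Share from F = 0.00975/0.0163 = 0.597.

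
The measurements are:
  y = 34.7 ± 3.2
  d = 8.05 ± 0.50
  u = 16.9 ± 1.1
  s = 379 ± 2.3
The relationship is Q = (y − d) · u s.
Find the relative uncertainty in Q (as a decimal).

Let w = y − d = 26.7. δw = √(δy² + δd²) = √(10.2 + 0.250) = 3.24, so δw/w = 0.122.
Q is then a monomial in w, u, s:
δQ/Q = √((δw/w)² + (1·δu/u)² + (1·δs/s)²) = √(0.0148 + 0.00424 + 3.68e-05) = 0.138

0.138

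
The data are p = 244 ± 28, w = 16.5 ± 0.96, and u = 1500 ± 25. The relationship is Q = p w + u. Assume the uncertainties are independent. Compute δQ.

Let h = p·w = 4030. δh/h = √((1·δp/p)² + (1·δw/w)²) = √(0.0132 + 0.00339) = 0.129, so δh = 518.
Q = h + u: δQ = √(δh² + δu²) = √(2.68e+05 + 625) = 519

519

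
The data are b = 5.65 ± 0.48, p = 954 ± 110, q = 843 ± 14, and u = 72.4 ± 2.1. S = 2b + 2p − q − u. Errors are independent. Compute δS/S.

For a sum/difference, combine absolute errors in quadrature:
  (2·δb)² = 0.922;  (2·δp)² = 48400;  (δq)² = 196;  (δu)² = 4.41
δS = √(48600) = 220
S = 1000, so δS/S = 220/1000 = 0.220.

0.220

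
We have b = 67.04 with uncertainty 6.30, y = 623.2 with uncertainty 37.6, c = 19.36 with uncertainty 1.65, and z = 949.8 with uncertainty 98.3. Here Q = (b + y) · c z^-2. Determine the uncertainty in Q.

0.00342

Let u = b + y = 690.2. δu = √(δb² + δy²) = √(39.7 + 1410) = 38.1, so δu/u = 0.0552.
Q is then a monomial in u, c, z:
δQ/Q = √((δu/u)² + (1·δc/c)² + (-2·δz/z)²) = √(0.00305 + 0.00726 + 0.0428) = 0.231
Q = 0.01481, so δQ = 0.231 × 0.01481 = 0.00342.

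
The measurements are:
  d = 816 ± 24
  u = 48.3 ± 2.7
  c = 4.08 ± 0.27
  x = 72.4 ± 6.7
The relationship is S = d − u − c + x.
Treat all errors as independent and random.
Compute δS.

Each term contributes (cᵢ δxᵢ)² to (δS)²:
  (δd)² = 576;  (δu)² = 7.29;  (δc)² = 0.0729;  (δx)² = 44.9
δS = √(628) = 25.1

25.1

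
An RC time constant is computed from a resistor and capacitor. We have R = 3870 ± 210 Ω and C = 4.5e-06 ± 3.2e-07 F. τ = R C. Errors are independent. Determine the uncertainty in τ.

τ is a product of powers, so relative uncertainties combine in quadrature:
  (1·δR/R)² = (1×0.0543)² = 0.00294;  (1·δC/C)² = (1×0.0711)² = 0.00506
δτ/τ = √(0.00800) = 0.0895
τ = 0.0174 s, so δτ = 0.0895 × 0.0174 = 0.00156 s.

0.00156 s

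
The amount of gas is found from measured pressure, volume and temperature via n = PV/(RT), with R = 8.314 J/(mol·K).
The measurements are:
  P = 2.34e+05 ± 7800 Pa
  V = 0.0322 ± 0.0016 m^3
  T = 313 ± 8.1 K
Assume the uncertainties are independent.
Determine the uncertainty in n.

Since n is a product/quotient, work with relative uncertainties:
  (1·δP/P)² = (1×0.0333)² = 0.00111;  (1·δV/V)² = (1×0.0497)² = 0.00247;  (-1·δT/T)² = (-1×0.0259)² = 0.000670
δn/n = √(0.00425) = 0.0652
n = 2.90 mol, so δn = 0.0652 × 2.90 = 0.189 mol.

0.189 mol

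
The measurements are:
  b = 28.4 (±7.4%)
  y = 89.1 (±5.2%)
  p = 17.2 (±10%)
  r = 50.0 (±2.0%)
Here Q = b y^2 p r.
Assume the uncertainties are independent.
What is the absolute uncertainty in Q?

Q is a product of powers, so relative uncertainties combine in quadrature:
  (1·δb/b)² = (1×0.0740)² = 0.00548;  (2·δy/y)² = (2×0.0520)² = 0.0108;  (1·δp/p)² = (1×0.100)² = 0.0100;  (1·δr/r)² = (1×0.0200)² = 0.000400
δQ/Q = √(0.0267) = 0.163
Q = 1.94e+08, so δQ = 0.163 × 1.94e+08 = 3.17e+07.

3.17e+07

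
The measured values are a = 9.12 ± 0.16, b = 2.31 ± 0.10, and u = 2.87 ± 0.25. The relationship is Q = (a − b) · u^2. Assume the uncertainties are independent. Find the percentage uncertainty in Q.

17.6%

Let w = a − b = 6.81. δw = √(δa² + δb²) = √(0.0256 + 0.0100) = 0.189, so δw/w = 0.0277.
Q is then a monomial in w, u:
δQ/Q = √((δw/w)² + (2·δu/u)²) = √(0.000768 + 0.0304) = 0.176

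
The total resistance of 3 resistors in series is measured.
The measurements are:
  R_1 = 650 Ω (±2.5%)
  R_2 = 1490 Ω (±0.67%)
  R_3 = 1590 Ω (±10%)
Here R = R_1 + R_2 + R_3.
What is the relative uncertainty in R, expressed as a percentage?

4.29%

Each term contributes (cᵢ δxᵢ)² to (δR)²:
  (δR_1)² = 264;  (δR_2)² = 99.7;  (δR_3)² = 25300
δR = √(25600) = 160 Ω
R = 3730 Ω, so δR/R = 160/3730 = 0.0429.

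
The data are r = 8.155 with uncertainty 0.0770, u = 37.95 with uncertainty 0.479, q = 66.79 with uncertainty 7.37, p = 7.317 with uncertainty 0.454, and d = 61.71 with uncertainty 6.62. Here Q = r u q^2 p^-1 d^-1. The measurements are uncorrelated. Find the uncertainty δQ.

Each factor contributes (exponent × relative error)² to (δQ/Q)²:
  (1·δr/r)² = (1×0.00944)² = 8.92e-05;  (1·δu/u)² = (1×0.0126)² = 0.000159;  (2·δq/q)² = (2×0.110)² = 0.0487;  (-1·δp/p)² = (-1×0.0620)² = 0.00385;  (-1·δd/d)² = (-1×0.107)² = 0.0115
δQ/Q = √(0.0643) = 0.254
Q = 3058, so δQ = 0.254 × 3058 = 775.

775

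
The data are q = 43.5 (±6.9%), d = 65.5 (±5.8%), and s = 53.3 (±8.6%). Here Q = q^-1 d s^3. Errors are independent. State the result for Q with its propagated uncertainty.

(2.28 ± 0.623) × 10^5

Relative error in a monomial: (δQ/Q)² = Σ (nᵢ · δxᵢ/xᵢ)².
  (-1·δq/q)² = (-1×0.0690)² = 0.00476;  (1·δd/d)² = (1×0.0580)² = 0.00336;  (3·δs/s)² = (3×0.0860)² = 0.0666
δQ/Q = √(0.0747) = 0.273
Q = 2.28e+05, so δQ = 0.273 × 2.28e+05 = 62300.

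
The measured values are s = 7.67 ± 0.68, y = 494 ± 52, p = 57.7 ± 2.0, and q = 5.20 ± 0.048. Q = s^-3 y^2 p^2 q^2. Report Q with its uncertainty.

For a monomial Q ∝ s^-3, y^2, p^2, q^2, fractional errors add in quadrature:
  (-3·δs/s)² = (-3×0.0887)² = 0.0707;  (2·δy/y)² = (2×0.105)² = 0.0443;  (2·δp/p)² = (2×0.0347)² = 0.00481;  (2·δq/q)² = (2×0.00923)² = 0.000341
δQ/Q = √(0.120) = 0.347
Q = 4.87e+07, so δQ = 0.347 × 4.87e+07 = 1.69e+07.

(4.87 ± 1.69) × 10^7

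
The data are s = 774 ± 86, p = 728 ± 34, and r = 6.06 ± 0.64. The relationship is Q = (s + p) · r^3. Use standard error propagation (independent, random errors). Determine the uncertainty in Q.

Let u = s + p = 1500. δu = √(δs² + δp²) = √(7400 + 1160) = 92.5, so δu/u = 0.0616.
Q is then a monomial in u, r:
δQ/Q = √((δu/u)² + (3·δr/r)²) = √(0.00379 + 0.100) = 0.323
Q = 3.34e+05, so δQ = 0.323 × 3.34e+05 = 1.08e+05.

1.08e+05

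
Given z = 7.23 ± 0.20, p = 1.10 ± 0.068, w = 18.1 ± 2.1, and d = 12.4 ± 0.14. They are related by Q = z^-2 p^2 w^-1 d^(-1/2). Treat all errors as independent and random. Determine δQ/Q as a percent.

Products/powers → add relative errors in quadrature, weighted by exponent:
  (-2·δz/z)² = (-2×0.0277)² = 0.00306;  (2·δp/p)² = (2×0.0618)² = 0.0153;  (-1·δw/w)² = (-1×0.116)² = 0.0135;  (−½·δd/d)² = (-0.5×0.0113)² = 3.19e-05
δQ/Q = √(0.0318) = 0.178

17.8%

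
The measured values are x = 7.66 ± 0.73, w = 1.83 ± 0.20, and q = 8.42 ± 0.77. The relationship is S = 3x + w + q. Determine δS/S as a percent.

Absolute uncertainties add in quadrature for a linear combination:
  (3·δx)² = 4.80;  (δw)² = 0.0400;  (δq)² = 0.593
δS = √(5.43) = 2.33
S = 33.2, so δS/S = 2.33/33.2 = 0.0701.

7.01%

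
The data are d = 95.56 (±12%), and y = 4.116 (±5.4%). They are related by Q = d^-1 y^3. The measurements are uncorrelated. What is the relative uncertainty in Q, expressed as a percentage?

Q is a product of powers, so relative uncertainties combine in quadrature:
  (-1·δd/d)² = (-1×0.120)² = 0.0144;  (3·δy/y)² = (3×0.0540)² = 0.0262
δQ/Q = √(0.0406) = 0.202

20.2%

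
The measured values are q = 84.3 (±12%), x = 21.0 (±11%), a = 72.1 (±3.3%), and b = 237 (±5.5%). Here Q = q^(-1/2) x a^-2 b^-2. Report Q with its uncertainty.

(7.83 ± 1.40) × 10^-9

For a monomial Q ∝ q^(-1/2), x, a^-2, b^-2, fractional errors add in quadrature:
  (−½·δq/q)² = (-0.5×0.120)² = 0.00360;  (1·δx/x)² = (1×0.110)² = 0.0121;  (-2·δa/a)² = (-2×0.0330)² = 0.00436;  (-2·δb/b)² = (-2×0.0550)² = 0.0121
δQ/Q = √(0.0322) = 0.179
Q = 7.83e-09, so δQ = 0.179 × 7.83e-09 = 1.4e-09.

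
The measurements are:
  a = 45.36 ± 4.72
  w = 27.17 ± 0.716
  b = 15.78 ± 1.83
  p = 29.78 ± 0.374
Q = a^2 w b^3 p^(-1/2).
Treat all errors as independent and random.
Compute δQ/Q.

0.406

Relative error in a monomial: (δQ/Q)² = Σ (nᵢ · δxᵢ/xᵢ)².
  (2·δa/a)² = (2×0.104)² = 0.0433;  (1·δw/w)² = (1×0.0264)² = 0.000694;  (3·δb/b)² = (3×0.116)² = 0.121;  (−½·δp/p)² = (-0.5×0.0126)² = 3.94e-05
δQ/Q = √(0.165) = 0.406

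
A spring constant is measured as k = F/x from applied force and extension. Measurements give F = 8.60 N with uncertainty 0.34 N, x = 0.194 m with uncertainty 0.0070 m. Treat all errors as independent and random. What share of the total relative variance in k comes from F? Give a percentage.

54.6%

(δk/k)² = (1·δF/F)² + (-1·δx/x)²
  F term: (1×0.0395)² = 0.00156
  x term: (-1×0.0361)² = 0.00130
Total = 0.00286. Share from F = 0.00156/0.00286 = 0.546.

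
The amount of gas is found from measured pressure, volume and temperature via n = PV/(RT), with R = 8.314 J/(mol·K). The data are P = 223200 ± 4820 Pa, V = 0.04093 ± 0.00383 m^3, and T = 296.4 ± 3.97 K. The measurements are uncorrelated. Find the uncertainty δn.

Relative error in a monomial: (δn/n)² = Σ (nᵢ · δxᵢ/xᵢ)².
  (1·δP/P)² = (1×0.0216)² = 0.000466;  (1·δV/V)² = (1×0.0936)² = 0.00876;  (-1·δT/T)² = (-1×0.0134)² = 0.000179
δn/n = √(0.00940) = 0.0970
n = 3.707 mol, so δn = 0.0970 × 3.707 = 0.359 mol.

0.359 mol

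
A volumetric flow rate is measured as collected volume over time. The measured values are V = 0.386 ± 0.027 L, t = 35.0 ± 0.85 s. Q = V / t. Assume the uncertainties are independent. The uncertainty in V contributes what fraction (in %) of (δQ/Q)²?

(δQ/Q)² = (1·δV/V)² + (-1·δt/t)²
  V term: (1×0.0699)² = 0.00489
  t term: (-1×0.0243)² = 0.000590
Total = 0.00548. Share from V = 0.00489/0.00548 = 0.892.

89.2%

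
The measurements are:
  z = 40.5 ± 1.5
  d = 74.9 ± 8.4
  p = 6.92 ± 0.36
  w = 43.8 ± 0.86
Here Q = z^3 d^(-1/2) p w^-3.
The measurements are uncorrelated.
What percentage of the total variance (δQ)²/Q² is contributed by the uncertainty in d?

14.5%

(δQ/Q)² = (3·δz/z)² + (−½·δd/d)² + (1·δp/p)² + (-3·δw/w)²
  z term: (3×0.0370)² = 0.0123
  d term: (-0.5×0.112)² = 0.00314
  p term: (1×0.0520)² = 0.00271
  w term: (-3×0.0196)² = 0.00347
Total = 0.0217. Share from d = 0.00314/0.0217 = 0.145.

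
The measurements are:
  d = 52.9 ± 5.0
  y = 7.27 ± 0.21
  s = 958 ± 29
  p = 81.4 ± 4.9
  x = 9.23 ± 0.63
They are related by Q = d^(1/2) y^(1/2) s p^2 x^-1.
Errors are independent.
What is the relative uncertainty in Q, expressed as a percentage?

15.0%

Q is a product of powers, so relative uncertainties combine in quadrature:
  (½·δd/d)² = (0.5×0.0945)² = 0.00223;  (½·δy/y)² = (0.5×0.0289)² = 0.000209;  (1·δs/s)² = (1×0.0303)² = 0.000916;  (2·δp/p)² = (2×0.0602)² = 0.0145;  (-1·δx/x)² = (-1×0.0683)² = 0.00466
δQ/Q = √(0.0225) = 0.150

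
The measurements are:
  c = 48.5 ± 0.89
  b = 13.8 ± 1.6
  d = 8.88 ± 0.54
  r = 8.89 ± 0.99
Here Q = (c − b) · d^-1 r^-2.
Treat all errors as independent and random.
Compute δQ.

0.0117

Let u = c − b = 34.7. δu = √(δc² + δb²) = √(0.792 + 2.56) = 1.83, so δu/u = 0.0528.
Q is then a monomial in u, d, r:
δQ/Q = √((δu/u)² + (-1·δd/d)² + (-2·δr/r)²) = √(0.00278 + 0.00370 + 0.0496) = 0.237
Q = 0.0494, so δQ = 0.237 × 0.0494 = 0.0117.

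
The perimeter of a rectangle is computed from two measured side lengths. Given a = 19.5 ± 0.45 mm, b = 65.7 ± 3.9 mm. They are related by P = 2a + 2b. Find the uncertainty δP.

Sums and differences: (δP)² = Σ (cᵢ δxᵢ)².
  (2·δa)² = 0.810;  (2·δb)² = 60.8
δP = √(61.6) = 7.85 mm

7.85 mm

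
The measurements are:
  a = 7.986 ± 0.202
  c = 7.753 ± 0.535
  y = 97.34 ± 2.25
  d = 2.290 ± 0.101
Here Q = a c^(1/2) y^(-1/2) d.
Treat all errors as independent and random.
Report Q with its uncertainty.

Since Q is a product/quotient, work with relative uncertainties:
  (1·δa/a)² = (1×0.0253)² = 0.000640;  (½·δc/c)² = (0.5×0.0690)² = 0.00119;  (−½·δy/y)² = (-0.5×0.0231)² = 0.000134;  (1·δd/d)² = (1×0.0441)² = 0.00195
δQ/Q = √(0.00391) = 0.0625
Q = 5.161, so δQ = 0.0625 × 5.161 = 0.323.

5.161 ± 0.323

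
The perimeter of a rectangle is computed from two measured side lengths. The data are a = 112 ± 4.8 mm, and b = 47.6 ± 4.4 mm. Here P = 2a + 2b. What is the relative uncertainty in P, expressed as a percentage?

4.08%

Absolute uncertainties add in quadrature for a linear combination:
  (2·δa)² = 92.2;  (2·δb)² = 77.4
δP = √(170) = 13.0 mm
P = 319 mm, so δP/P = 13.0/319 = 0.0408.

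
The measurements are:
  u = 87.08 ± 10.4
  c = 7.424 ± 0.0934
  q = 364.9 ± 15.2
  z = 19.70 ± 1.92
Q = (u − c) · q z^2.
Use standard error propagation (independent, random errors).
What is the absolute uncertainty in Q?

Let w = u − c = 79.66. δw = √(δu² + δc²) = √(108 + 0.00872) = 10.4, so δw/w = 0.131.
Q is then a monomial in w, q, z:
δQ/Q = √((δw/w)² + (1·δq/q)² + (2·δz/z)²) = √(0.0170 + 0.00174 + 0.0380) = 0.238
Q = 1.128e+07, so δQ = 0.238 × 1.128e+07 = 2.69e+06.

2.69e+06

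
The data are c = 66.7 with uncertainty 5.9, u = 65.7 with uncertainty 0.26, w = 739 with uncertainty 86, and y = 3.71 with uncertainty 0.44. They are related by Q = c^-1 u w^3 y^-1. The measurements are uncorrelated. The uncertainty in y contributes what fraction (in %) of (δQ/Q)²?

9.78%

(δQ/Q)² = (-1·δc/c)² + (1·δu/u)² + (3·δw/w)² + (-1·δy/y)²
  c term: (-1×0.0885)² = 0.00782
  u term: (1×0.00396)² = 1.57e-05
  w term: (3×0.116)² = 0.122
  y term: (-1×0.119)² = 0.0141
Total = 0.144. Share from y = 0.0141/0.144 = 0.0978.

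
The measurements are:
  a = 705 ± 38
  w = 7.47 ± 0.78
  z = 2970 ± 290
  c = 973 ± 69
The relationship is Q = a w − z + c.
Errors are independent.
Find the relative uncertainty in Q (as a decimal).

Let p = a·w = 5270. δp/p = √((1·δa/a)² + (1·δw/w)²) = √(0.00291 + 0.0109) = 0.118, so δp = 619.
Q = p − z + c: δQ = √(δp² + δz² + δc²) = √(3.83e+05 + 84100 + 4760) = 687
Q = 3270, so δQ/Q = 687/3270 = 0.210.

0.210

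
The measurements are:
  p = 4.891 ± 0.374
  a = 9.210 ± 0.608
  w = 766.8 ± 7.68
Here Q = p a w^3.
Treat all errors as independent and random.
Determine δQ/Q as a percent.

10.5%

Products/powers → add relative errors in quadrature, weighted by exponent:
  (1·δp/p)² = (1×0.0765)² = 0.00585;  (1·δa/a)² = (1×0.0660)² = 0.00436;  (3·δw/w)² = (3×0.0100)² = 0.000903
δQ/Q = √(0.0111) = 0.105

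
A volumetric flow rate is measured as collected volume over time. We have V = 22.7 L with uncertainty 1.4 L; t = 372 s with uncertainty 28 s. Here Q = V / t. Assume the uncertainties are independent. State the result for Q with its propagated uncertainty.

0.0610 ± 0.00594 L/s

Each factor contributes (exponent × relative error)² to (δQ/Q)²:
  (1·δV/V)² = (1×0.0617)² = 0.00380;  (-1·δt/t)² = (-1×0.0753)² = 0.00567
δQ/Q = √(0.00947) = 0.0973
Q = 0.0610 L/s, so δQ = 0.0973 × 0.0610 = 0.00594 L/s.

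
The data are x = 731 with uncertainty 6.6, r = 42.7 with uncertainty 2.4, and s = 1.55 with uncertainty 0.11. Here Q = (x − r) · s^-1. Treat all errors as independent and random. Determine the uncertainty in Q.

31.8

Let u = x − r = 688. δu = √(δx² + δr²) = √(43.6 + 5.76) = 7.02, so δu/u = 0.0102.
Q is then a monomial in u, s:
δQ/Q = √((δu/u)² + (-1·δs/s)²) = √(0.000104 + 0.00504) = 0.0717
Q = 444, so δQ = 0.0717 × 444 = 31.8.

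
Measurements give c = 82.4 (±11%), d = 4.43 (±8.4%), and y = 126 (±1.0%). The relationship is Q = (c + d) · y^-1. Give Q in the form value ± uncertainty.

Let u = c + d = 86.8. δu = √(δc² + δd²) = √(82.2 + 0.138) = 9.07, so δu/u = 0.104.
Q is then a monomial in u, y:
δQ/Q = √((δu/u)² + (-1·δy/y)²) = √(0.0109 + 0.000100) = 0.105
Q = 0.689, so δQ = 0.105 × 0.689 = 0.0723.

0.689 ± 0.0723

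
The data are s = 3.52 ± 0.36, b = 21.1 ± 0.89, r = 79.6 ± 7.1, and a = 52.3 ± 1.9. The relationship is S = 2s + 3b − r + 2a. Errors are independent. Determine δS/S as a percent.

8.93%

For a sum/difference, combine absolute errors in quadrature:
  (2·δs)² = 0.518;  (3·δb)² = 7.13;  (δr)² = 50.4;  (2·δa)² = 14.4
δS = √(72.5) = 8.51
S = 95.3, so δS/S = 8.51/95.3 = 0.0893.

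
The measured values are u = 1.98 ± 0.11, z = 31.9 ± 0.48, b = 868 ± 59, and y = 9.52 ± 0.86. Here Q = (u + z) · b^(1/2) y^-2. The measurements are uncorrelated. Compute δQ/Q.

Let w = u + z = 33.9. δw = √(δu² + δz²) = √(0.0121 + 0.230) = 0.492, so δw/w = 0.0145.
Q is then a monomial in w, b, y:
δQ/Q = √((δw/w)² + (½·δb/b)² + (-2·δy/y)²) = √(0.000211 + 0.00116 + 0.0326) = 0.184

0.184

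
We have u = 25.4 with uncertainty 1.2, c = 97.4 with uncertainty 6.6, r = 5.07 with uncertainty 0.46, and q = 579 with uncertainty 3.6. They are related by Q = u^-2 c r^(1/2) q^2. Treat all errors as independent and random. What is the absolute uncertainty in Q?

14300

Since Q is a product/quotient, work with relative uncertainties:
  (-2·δu/u)² = (-2×0.0472)² = 0.00893;  (1·δc/c)² = (1×0.0678)² = 0.00459;  (½·δr/r)² = (0.5×0.0907)² = 0.00206;  (2·δq/q)² = (2×0.00622)² = 0.000155
δQ/Q = √(0.0157) = 0.125
Q = 1.14e+05, so δQ = 0.125 × 1.14e+05 = 14300.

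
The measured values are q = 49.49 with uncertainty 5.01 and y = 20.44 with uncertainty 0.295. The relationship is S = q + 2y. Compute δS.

S is a linear combination, so absolute uncertainties add in quadrature:
  (δq)² = 25.1;  (2·δy)² = 0.348
δS = √(25.4) = 5.04

5.04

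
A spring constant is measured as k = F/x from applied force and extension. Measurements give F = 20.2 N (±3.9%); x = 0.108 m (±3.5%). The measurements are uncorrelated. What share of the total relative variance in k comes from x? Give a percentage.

44.6%

(δk/k)² = (1·δF/F)² + (-1·δx/x)²
  F term: (1×0.0390)² = 0.00152
  x term: (-1×0.0350)² = 0.00123
Total = 0.00275. Share from x = 0.00123/0.00275 = 0.446.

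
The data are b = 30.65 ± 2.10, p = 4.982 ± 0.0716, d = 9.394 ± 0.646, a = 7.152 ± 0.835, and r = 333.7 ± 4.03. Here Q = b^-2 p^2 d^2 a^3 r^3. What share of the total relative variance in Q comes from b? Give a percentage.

(δQ/Q)² = (-2·δb/b)² + (2·δp/p)² + (2·δd/d)² + (3·δa/a)² + (3·δr/r)²
  b term: (-2×0.0685)² = 0.0188
  p term: (2×0.0144)² = 0.000826
  d term: (2×0.0688)² = 0.0189
  a term: (3×0.117)² = 0.123
  r term: (3×0.0121)² = 0.00131
Total = 0.163. Share from b = 0.0188/0.163 = 0.116.

11.6%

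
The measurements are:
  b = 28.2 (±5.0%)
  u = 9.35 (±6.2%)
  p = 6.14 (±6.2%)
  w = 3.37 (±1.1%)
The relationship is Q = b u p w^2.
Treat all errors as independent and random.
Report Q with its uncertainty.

Since Q is a product/quotient, work with relative uncertainties:
  (1·δb/b)² = (1×0.0500)² = 0.00250;  (1·δu/u)² = (1×0.0620)² = 0.00384;  (1·δp/p)² = (1×0.0620)² = 0.00384;  (2·δw/w)² = (2×0.0110)² = 0.000484
δQ/Q = √(0.0107) = 0.103
Q = 18400, so δQ = 0.103 × 18400 = 1900.

18400 ± 1900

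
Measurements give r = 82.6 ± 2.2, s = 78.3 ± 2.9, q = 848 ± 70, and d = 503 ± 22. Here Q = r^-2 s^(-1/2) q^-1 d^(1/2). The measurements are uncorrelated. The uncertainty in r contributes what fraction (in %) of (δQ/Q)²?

27.1%

(δQ/Q)² = (-2·δr/r)² + (−½·δs/s)² + (-1·δq/q)² + (½·δd/d)²
  r term: (-2×0.0266)² = 0.00284
  s term: (-0.5×0.0370)² = 0.000343
  q term: (-1×0.0825)² = 0.00681
  d term: (0.5×0.0437)² = 0.000478
Total = 0.0105. Share from r = 0.00284/0.0105 = 0.271.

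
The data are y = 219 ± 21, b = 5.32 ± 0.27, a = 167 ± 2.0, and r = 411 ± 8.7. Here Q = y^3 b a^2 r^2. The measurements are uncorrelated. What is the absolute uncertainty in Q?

For a monomial Q ∝ y^3, b, a^2, r^2, fractional errors add in quadrature:
  (3·δy/y)² = (3×0.0959)² = 0.0828;  (1·δb/b)² = (1×0.0508)² = 0.00258;  (2·δa/a)² = (2×0.0120)² = 0.000574;  (2·δr/r)² = (2×0.0212)² = 0.00179
δQ/Q = √(0.0877) = 0.296
Q = 2.63e+17, so δQ = 0.296 × 2.63e+17 = 7.8e+16.

7.8e+16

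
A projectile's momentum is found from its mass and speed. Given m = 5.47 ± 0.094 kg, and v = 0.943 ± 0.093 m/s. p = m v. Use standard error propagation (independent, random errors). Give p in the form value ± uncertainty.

5.16 ± 0.516 kg·m/s

Each factor contributes (exponent × relative error)² to (δp/p)²:
  (1·δm/m)² = (1×0.0172)² = 0.000295;  (1·δv/v)² = (1×0.0986)² = 0.00973
δp/p = √(0.0100) = 0.100
p = 5.16 kg·m/s, so δp = 0.100 × 5.16 = 0.516 kg·m/s.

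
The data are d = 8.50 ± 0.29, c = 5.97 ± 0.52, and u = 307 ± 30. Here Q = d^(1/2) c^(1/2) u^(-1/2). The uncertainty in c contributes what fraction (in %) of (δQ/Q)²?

(δQ/Q)² = (½·δd/d)² + (½·δc/c)² + (−½·δu/u)²
  d term: (0.5×0.0341)² = 0.000291
  c term: (0.5×0.0871)² = 0.00190
  u term: (-0.5×0.0977)² = 0.00239
Total = 0.00457. Share from c = 0.00190/0.00457 = 0.415.

41.5%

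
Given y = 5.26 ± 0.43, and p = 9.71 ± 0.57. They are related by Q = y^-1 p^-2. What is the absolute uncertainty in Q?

Products/powers → add relative errors in quadrature, weighted by exponent:
  (-1·δy/y)² = (-1×0.0817)² = 0.00668;  (-2·δp/p)² = (-2×0.0587)² = 0.0138
δQ/Q = √(0.0205) = 0.143
Q = 0.00202, so δQ = 0.143 × 0.00202 = 0.000288.

0.000288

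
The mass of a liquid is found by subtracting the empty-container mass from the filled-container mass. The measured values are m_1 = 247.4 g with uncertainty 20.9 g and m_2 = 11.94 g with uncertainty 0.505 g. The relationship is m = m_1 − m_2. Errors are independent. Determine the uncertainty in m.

m is a linear combination, so absolute uncertainties add in quadrature:
  (δm_1)² = 437;  (δm_2)² = 0.255
δm = √(437) = 20.9 g

20.9 g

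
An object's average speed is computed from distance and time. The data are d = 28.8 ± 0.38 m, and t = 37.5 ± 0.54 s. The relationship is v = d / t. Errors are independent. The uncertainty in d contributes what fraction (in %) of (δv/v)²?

(δv/v)² = (1·δd/d)² + (-1·δt/t)²
  d term: (1×0.0132)² = 0.000174
  t term: (-1×0.0144)² = 0.000207
Total = 0.000381. Share from d = 0.000174/0.000381 = 0.456.

45.6%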